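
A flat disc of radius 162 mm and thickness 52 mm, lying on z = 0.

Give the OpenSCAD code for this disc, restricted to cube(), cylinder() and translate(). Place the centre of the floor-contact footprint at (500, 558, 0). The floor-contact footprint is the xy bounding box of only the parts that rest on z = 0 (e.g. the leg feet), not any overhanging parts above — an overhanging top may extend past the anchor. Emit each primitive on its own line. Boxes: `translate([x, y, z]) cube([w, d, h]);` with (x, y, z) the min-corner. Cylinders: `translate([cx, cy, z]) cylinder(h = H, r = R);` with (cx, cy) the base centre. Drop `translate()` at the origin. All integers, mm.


translate([500, 558, 0]) cylinder(h = 52, r = 162);


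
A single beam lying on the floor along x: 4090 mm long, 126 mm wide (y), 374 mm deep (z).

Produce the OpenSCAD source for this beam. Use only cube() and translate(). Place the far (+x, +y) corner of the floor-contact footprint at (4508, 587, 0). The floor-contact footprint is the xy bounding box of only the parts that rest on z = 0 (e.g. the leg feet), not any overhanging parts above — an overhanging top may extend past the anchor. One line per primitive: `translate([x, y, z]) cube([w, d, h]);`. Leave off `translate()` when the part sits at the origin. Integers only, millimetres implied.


translate([418, 461, 0]) cube([4090, 126, 374]);


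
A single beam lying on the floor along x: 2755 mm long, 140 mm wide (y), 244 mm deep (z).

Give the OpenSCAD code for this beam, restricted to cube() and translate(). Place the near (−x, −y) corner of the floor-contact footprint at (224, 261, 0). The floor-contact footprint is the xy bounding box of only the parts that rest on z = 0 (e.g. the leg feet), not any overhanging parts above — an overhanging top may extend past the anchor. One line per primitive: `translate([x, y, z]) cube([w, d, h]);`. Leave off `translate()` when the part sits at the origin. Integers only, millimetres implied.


translate([224, 261, 0]) cube([2755, 140, 244]);


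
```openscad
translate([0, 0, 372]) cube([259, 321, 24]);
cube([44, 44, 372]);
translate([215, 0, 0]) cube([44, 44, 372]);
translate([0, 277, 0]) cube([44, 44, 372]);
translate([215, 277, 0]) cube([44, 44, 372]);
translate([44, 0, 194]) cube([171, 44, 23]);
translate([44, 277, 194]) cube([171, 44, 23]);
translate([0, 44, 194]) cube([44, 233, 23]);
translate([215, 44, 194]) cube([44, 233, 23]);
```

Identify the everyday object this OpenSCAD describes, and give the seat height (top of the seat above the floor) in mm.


A stool. The seat height is 396 mm.

A 259×321×24 slab at z = 372 on four corner posts — a stool. The seat top is 372 + 24 = 396 mm.


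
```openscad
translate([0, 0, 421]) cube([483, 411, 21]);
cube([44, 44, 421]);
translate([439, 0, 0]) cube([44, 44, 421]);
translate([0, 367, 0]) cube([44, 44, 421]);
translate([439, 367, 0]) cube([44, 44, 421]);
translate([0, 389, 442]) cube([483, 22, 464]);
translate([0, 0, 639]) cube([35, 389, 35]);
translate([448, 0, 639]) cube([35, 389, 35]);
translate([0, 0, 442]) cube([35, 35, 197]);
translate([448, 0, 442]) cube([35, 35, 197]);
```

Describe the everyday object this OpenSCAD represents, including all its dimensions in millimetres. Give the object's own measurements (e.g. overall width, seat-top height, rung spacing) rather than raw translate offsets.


A chair. The seat is a 483×411×21 mm slab with its top at z = 442 mm, on four 44×44 mm corner legs (flush with the seat edges, standing on z = 0). A flat backrest 22 mm thick, 464 mm tall, spans the full seat width and rises from the seat top along its +y edge, rear face flush with the rear of the seat. Two armrests of 35×35 mm section run along each side from the seat's front edge to the front of the backrest, top faces 232 mm above the seat top and outer faces flush with the seat's x-edges; a 35×35 mm post under the front of each armrest stands on the seat at the front corner.


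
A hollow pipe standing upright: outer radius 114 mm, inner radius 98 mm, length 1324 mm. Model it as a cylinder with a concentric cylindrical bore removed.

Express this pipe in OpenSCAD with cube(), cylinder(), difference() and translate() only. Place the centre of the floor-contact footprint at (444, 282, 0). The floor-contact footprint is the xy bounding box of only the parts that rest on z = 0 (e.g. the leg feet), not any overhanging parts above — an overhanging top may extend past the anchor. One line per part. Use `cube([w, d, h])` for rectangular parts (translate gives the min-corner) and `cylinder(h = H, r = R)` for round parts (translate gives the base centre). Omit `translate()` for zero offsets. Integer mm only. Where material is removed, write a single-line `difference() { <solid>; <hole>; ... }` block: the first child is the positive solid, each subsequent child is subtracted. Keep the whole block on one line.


difference() { translate([444, 282, 0]) cylinder(h = 1324, r = 114); translate([444, 282, 0]) cylinder(h = 1324, r = 98); }


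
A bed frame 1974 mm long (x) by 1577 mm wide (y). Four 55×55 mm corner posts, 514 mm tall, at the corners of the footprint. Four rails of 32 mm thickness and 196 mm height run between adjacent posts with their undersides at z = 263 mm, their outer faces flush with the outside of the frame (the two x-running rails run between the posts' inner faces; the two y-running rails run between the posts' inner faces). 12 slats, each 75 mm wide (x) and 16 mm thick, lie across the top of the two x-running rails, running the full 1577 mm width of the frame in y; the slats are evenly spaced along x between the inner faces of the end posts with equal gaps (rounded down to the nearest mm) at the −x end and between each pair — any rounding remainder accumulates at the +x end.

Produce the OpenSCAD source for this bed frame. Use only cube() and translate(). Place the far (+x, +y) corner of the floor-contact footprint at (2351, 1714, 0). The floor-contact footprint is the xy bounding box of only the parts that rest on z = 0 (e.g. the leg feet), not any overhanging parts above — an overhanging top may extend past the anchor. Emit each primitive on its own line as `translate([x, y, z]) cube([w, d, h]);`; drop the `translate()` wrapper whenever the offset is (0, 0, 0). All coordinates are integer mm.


// slat z = rail_z + rail_h = 263 + 196 = 459
// slat gap = ⌊(1864 − 12·75) / 13⌋ = 74
translate([377, 137, 0]) cube([55, 55, 514]);
translate([377, 1659, 0]) cube([55, 55, 514]);
translate([2296, 137, 0]) cube([55, 55, 514]);
translate([2296, 1659, 0]) cube([55, 55, 514]);
translate([432, 137, 263]) cube([1864, 32, 196]);
translate([432, 1682, 263]) cube([1864, 32, 196]);
translate([377, 192, 263]) cube([32, 1467, 196]);
translate([2319, 192, 263]) cube([32, 1467, 196]);
translate([506, 137, 459]) cube([75, 1577, 16]);
translate([655, 137, 459]) cube([75, 1577, 16]);
translate([804, 137, 459]) cube([75, 1577, 16]);
translate([953, 137, 459]) cube([75, 1577, 16]);
translate([1102, 137, 459]) cube([75, 1577, 16]);
translate([1251, 137, 459]) cube([75, 1577, 16]);
translate([1400, 137, 459]) cube([75, 1577, 16]);
translate([1549, 137, 459]) cube([75, 1577, 16]);
translate([1698, 137, 459]) cube([75, 1577, 16]);
translate([1847, 137, 459]) cube([75, 1577, 16]);
translate([1996, 137, 459]) cube([75, 1577, 16]);
translate([2145, 137, 459]) cube([75, 1577, 16]);


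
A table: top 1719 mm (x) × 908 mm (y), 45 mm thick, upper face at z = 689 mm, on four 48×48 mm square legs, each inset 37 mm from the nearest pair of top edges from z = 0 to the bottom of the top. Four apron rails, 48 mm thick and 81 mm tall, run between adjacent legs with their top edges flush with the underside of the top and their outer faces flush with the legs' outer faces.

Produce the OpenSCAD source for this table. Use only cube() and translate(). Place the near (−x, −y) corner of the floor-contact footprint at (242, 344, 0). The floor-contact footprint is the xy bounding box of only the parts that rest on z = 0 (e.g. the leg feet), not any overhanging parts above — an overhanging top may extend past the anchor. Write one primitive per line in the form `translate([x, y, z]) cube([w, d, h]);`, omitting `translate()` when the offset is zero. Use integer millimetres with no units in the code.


translate([205, 307, 644]) cube([1719, 908, 45]);
translate([242, 344, 0]) cube([48, 48, 644]);
translate([1839, 344, 0]) cube([48, 48, 644]);
translate([242, 1130, 0]) cube([48, 48, 644]);
translate([1839, 1130, 0]) cube([48, 48, 644]);
translate([290, 344, 563]) cube([1549, 48, 81]);
translate([290, 1130, 563]) cube([1549, 48, 81]);
translate([242, 392, 563]) cube([48, 738, 81]);
translate([1839, 392, 563]) cube([48, 738, 81]);


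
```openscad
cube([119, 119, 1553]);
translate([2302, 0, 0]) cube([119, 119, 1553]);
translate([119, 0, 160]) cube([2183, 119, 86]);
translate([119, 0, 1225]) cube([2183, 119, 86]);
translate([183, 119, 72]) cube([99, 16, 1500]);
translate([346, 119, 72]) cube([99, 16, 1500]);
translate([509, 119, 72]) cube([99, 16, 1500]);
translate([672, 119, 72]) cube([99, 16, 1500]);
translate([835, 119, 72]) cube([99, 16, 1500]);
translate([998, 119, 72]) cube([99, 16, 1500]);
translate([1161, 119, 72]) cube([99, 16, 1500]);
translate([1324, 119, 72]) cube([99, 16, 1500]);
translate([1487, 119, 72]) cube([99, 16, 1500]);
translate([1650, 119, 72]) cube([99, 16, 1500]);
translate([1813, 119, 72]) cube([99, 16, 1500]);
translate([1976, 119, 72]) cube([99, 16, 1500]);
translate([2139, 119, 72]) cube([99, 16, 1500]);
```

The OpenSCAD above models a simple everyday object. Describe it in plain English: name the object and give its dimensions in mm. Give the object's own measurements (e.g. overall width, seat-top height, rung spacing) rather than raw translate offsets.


A fence section. Two 119×119 mm posts, 1553 mm tall, stand on the floor with a clear span of 2183 mm between their inner faces. Two horizontal rails of 119×86 mm section span the gap between the posts with their undersides at z = 160 mm and z = 1225 mm, flush with the posts' −y face. 13 pickets, each 99 mm wide, 16 mm thick and 1500 mm tall, are fixed to the +y face of the rails with their bottoms at z = 72 mm, spaced across the span with a 64 mm gap after the −x post and between neighbouring pickets and before the +x post.


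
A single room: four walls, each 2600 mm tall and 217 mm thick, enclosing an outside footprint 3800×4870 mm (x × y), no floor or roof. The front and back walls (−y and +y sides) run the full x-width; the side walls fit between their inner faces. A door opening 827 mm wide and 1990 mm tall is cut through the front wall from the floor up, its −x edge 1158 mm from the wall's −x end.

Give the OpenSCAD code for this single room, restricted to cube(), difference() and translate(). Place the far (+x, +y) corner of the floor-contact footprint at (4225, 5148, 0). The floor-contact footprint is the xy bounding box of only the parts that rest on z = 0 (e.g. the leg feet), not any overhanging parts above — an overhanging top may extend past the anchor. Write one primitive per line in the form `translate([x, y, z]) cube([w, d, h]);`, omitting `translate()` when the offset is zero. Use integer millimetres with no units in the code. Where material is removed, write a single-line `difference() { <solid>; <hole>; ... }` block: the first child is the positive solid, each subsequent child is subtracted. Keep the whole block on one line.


difference() { translate([425, 278, 0]) cube([3800, 217, 2600]); translate([1583, 278, 0]) cube([827, 217, 1990]); }
translate([425, 4931, 0]) cube([3800, 217, 2600]);
translate([425, 495, 0]) cube([217, 4436, 2600]);
translate([4008, 495, 0]) cube([217, 4436, 2600]);


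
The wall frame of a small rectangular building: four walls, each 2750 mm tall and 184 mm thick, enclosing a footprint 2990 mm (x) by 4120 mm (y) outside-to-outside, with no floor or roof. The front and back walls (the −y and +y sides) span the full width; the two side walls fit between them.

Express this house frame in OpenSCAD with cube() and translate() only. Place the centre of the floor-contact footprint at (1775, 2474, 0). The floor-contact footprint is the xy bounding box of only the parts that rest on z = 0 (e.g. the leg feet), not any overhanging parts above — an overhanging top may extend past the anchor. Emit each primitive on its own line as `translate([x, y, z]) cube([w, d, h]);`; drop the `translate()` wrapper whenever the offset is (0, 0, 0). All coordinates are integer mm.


translate([280, 414, 0]) cube([2990, 184, 2750]);
translate([280, 4350, 0]) cube([2990, 184, 2750]);
translate([280, 598, 0]) cube([184, 3752, 2750]);
translate([3086, 598, 0]) cube([184, 3752, 2750]);


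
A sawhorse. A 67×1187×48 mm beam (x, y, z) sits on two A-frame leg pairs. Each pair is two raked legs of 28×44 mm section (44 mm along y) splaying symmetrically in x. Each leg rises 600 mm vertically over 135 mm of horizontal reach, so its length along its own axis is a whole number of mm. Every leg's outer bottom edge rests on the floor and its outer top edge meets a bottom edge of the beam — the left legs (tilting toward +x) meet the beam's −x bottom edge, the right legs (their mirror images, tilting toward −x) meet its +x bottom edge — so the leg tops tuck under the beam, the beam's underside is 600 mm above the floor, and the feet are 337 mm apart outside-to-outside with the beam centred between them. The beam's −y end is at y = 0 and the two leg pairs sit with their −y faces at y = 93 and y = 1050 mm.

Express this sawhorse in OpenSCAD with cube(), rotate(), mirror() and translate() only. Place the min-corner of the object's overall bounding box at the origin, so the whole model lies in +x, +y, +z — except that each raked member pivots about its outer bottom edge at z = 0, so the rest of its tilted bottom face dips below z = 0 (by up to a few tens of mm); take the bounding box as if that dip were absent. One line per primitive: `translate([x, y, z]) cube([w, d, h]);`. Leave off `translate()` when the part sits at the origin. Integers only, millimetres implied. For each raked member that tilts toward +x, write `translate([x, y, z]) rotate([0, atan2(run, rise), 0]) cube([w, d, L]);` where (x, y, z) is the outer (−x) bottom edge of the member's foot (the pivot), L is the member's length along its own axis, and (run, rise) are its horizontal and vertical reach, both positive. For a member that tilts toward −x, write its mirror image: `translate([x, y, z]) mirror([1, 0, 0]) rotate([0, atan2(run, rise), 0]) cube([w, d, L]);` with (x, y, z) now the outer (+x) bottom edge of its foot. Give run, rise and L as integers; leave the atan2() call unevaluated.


translate([135, 0, 600]) cube([67, 1187, 48]);
translate([0, 93, 0]) rotate([0, atan2(135, 600), 0]) cube([28, 44, 615]);
translate([337, 93, 0]) mirror([1, 0, 0]) rotate([0, atan2(135, 600), 0]) cube([28, 44, 615]);
translate([0, 1050, 0]) rotate([0, atan2(135, 600), 0]) cube([28, 44, 615]);
translate([337, 1050, 0]) mirror([1, 0, 0]) rotate([0, atan2(135, 600), 0]) cube([28, 44, 615]);


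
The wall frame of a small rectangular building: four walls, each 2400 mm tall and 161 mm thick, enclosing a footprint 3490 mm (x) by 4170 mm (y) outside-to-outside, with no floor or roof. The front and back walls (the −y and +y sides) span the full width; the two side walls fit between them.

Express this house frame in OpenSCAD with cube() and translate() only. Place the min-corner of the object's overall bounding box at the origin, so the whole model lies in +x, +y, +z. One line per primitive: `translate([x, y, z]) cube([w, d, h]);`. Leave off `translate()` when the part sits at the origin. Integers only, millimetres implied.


cube([3490, 161, 2400]);
translate([0, 4009, 0]) cube([3490, 161, 2400]);
translate([0, 161, 0]) cube([161, 3848, 2400]);
translate([3329, 161, 0]) cube([161, 3848, 2400]);


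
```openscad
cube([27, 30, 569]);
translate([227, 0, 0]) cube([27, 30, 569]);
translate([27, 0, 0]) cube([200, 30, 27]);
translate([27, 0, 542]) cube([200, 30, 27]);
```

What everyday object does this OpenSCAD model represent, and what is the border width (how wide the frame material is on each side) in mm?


A picture frame. The border width is 27 mm.

Four thin pieces enclosing a rectangular opening — a picture frame. The two full-height stiles are 569 mm tall; the top rail sits at z = 542 and is 27 mm tall, so the border above the opening is 569 − 542 = 27 mm, matching the stile x-width.


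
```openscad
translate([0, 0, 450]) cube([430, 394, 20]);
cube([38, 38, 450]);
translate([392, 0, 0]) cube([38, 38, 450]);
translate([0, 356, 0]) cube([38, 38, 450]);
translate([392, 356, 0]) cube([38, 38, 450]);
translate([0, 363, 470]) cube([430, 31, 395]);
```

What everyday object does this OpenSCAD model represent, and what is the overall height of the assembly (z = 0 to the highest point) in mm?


A chair. The overall height is 865 mm.

A slab on four corner posts with a tall panel at the back — a chair. The seat slab sits at z = 450 with thickness 20, and the 395 mm backrest starts at the seat top, so the overall height is 450 + 20 + 395 = 865 mm.


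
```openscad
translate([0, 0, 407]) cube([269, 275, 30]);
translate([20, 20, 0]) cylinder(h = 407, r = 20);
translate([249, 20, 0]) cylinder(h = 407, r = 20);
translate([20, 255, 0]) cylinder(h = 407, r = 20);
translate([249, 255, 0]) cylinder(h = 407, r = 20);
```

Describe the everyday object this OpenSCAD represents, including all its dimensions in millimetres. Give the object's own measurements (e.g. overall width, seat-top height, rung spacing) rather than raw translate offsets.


A four-legged stool. The seat is a 269×275×30 mm slab whose top surface is at z = 437 mm; four round legs, each 40 mm in diameter, run from the floor (z = 0) to the underside of the seat, each leg's axis is inset half a diameter from the nearest pair of seat edges (so the leg's bounding box is flush with the corner).


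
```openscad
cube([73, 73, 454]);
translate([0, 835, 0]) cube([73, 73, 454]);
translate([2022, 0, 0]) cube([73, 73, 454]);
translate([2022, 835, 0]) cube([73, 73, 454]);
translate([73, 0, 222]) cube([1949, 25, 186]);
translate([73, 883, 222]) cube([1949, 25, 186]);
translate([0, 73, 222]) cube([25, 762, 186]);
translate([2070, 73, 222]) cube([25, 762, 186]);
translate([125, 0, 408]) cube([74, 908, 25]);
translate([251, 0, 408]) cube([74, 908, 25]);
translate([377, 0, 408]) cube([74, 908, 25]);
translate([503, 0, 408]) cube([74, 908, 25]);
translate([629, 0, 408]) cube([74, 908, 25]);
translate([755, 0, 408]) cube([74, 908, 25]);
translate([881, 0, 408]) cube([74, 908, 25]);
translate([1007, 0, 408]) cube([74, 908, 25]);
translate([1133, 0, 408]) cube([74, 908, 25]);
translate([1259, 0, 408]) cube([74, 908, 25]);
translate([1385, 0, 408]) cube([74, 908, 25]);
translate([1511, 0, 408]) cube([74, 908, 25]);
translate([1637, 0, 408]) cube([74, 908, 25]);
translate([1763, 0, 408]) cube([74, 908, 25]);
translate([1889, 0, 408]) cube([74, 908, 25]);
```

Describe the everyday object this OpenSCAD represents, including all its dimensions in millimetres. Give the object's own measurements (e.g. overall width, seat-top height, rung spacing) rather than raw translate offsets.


A bed frame 2095 mm long (x) by 908 mm wide (y). Four 73×73 mm corner posts, 454 mm tall, at the corners of the footprint. Four rails of 25 mm thickness and 186 mm height run between adjacent posts with their undersides at z = 222 mm, their outer faces flush with the outside of the frame (the two x-running rails run between the posts' inner faces; the two y-running rails run between the posts' inner faces). 15 slats, each 74 mm wide (x) and 25 mm thick, lie across the top of the two x-running rails, running the full 908 mm width of the frame in y; along x they sit between the end posts with a 52 mm gap after the −x posts and between neighbouring slats, leaving 59 mm before the +x posts.


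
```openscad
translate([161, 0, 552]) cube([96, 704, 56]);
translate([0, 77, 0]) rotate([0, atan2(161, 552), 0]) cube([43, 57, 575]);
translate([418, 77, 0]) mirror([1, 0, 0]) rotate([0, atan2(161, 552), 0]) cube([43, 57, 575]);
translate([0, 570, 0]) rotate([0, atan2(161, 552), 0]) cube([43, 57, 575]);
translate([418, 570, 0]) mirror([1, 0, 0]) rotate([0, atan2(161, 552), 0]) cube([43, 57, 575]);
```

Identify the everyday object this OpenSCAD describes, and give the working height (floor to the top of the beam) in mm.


A sawhorse. The overall height is 608 mm.

A beam across two mirrored pairs of raked legs — a sawhorse. The beam's underside is at z = 552 (matching the legs' vertical rise in atan2(161, 552)) and the beam is 56 mm tall, so its top is at 552 + 56 = 608 mm. The raked legs top out at the beam's underside, so that is the highest point.


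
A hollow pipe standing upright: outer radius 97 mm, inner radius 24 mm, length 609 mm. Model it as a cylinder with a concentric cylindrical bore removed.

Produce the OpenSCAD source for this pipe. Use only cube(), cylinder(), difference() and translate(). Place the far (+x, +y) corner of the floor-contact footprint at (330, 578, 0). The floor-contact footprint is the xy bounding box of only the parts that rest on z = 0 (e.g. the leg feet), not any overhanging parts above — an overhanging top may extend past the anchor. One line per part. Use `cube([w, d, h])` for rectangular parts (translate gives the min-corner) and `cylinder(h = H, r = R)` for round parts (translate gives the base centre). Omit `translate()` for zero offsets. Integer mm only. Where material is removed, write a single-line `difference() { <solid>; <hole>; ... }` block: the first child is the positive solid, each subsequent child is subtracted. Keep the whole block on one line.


difference() { translate([233, 481, 0]) cylinder(h = 609, r = 97); translate([233, 481, 0]) cylinder(h = 609, r = 24); }


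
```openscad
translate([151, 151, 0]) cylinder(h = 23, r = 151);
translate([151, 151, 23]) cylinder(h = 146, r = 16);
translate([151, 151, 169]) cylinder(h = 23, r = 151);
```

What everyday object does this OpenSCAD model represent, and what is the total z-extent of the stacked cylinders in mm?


A spool. The overall height is 192 mm.

Three coaxial cylinders, large–small–large — a spool. Two 23 mm flanges and a 146 mm core give 23 + 146 + 23 = 192 mm.


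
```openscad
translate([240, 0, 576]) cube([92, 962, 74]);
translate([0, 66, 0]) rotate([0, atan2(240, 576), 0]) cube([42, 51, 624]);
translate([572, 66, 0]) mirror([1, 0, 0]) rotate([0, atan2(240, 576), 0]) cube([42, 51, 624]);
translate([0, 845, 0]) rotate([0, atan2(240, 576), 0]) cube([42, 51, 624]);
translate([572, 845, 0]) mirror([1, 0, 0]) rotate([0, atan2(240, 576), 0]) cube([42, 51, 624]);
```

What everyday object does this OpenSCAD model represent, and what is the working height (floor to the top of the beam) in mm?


A sawhorse. The overall height is 650 mm.

A beam across two mirrored pairs of raked legs — a sawhorse. The beam's underside is at z = 576 (matching the legs' vertical rise in atan2(240, 576)) and the beam is 74 mm tall, so its top is at 576 + 74 = 650 mm. The raked legs top out at the beam's underside, so that is the highest point.


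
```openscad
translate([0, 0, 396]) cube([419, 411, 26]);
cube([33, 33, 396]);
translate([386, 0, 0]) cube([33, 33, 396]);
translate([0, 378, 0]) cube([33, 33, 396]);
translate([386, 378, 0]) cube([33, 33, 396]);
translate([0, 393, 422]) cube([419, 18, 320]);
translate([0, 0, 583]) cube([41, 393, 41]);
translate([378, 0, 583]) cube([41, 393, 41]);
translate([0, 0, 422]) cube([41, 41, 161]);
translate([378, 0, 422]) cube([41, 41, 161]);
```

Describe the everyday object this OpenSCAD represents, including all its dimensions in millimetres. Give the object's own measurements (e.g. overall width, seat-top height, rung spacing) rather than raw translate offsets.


A chair. The seat is a 419×411×26 mm slab with its top at z = 422 mm, on four 33×33 mm corner legs (flush with the seat edges, standing on z = 0). A flat backrest 18 mm thick, 320 mm tall, spans the full seat width and rises from the seat top along its +y edge, rear face flush with the rear of the seat. Two armrests of 41×41 mm section run along each side from the seat's front edge to the front of the backrest, top faces 202 mm above the seat top and outer faces flush with the seat's x-edges; a 41×41 mm post under the front of each armrest stands on the seat at the front corner.


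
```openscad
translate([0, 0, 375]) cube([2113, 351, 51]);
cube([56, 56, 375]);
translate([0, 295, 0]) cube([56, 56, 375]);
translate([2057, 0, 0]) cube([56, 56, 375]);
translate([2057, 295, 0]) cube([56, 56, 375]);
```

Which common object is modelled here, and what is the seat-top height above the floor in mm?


A bench. The seat-top height is 426 mm.

A long slab on four corner posts — a bench. The slab sits at z = 375 with thickness 51, so the top is 375 + 51 = 426 mm.


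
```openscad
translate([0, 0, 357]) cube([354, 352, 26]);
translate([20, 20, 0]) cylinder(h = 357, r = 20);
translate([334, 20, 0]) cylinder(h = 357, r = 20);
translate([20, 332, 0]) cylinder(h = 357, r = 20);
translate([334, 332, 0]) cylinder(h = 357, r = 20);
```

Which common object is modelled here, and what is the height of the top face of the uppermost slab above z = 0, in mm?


A stool. The seat height is 383 mm.

A 354×352×26 slab at z = 357 on four corner cylinders — a stool. The seat top is 357 + 26 = 383 mm.


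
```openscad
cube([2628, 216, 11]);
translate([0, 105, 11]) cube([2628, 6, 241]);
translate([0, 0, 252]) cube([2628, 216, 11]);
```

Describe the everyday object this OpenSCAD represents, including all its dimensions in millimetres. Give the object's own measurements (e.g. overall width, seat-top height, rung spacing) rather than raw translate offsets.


An I-beam lying along x, 2628 mm long. Overall section height 263 mm. Two flanges 216 mm wide (y) and 11 mm thick, one on the floor and one at the top; a web 6 mm thick runs between them, centred on the flange width.


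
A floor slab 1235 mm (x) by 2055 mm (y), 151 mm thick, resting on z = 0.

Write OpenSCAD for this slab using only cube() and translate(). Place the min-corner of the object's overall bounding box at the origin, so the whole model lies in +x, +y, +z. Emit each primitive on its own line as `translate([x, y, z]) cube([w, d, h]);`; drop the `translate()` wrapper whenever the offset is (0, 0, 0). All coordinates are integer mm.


cube([1235, 2055, 151]);


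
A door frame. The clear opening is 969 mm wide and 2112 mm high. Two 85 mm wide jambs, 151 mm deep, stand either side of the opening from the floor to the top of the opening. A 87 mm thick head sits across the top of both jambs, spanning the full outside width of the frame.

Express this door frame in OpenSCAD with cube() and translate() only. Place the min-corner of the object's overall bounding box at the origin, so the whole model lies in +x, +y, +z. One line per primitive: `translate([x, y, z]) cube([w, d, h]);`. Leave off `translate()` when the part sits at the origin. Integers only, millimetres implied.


cube([85, 151, 2112]);
translate([1054, 0, 0]) cube([85, 151, 2112]);
translate([0, 0, 2112]) cube([1139, 151, 87]);


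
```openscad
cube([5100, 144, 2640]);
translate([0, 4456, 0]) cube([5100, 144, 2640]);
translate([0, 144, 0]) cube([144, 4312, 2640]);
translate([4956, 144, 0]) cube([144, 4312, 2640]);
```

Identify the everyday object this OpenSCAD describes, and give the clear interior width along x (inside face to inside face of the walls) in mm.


A house (or room) frame. The interior width is 4812 mm.

Four 2640 mm walls enclosing a rectangle with no floor or roof — a room or house frame. Outside width is 5100 mm and wall thickness is 144 mm, so the interior width is 5100 − 2 × 144 = 4812 mm.


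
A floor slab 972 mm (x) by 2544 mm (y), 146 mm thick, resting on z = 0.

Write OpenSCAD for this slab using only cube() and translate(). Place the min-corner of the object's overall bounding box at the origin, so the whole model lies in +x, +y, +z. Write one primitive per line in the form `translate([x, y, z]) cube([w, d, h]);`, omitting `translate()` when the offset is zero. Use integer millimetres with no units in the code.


cube([972, 2544, 146]);


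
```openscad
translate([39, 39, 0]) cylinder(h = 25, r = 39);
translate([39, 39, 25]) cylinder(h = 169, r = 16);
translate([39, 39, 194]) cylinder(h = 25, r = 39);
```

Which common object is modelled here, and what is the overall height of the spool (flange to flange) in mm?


A spool. The overall height is 219 mm.

Three coaxial cylinders, large–small–large — a spool. Two 25 mm flanges and a 169 mm core give 25 + 169 + 25 = 219 mm.


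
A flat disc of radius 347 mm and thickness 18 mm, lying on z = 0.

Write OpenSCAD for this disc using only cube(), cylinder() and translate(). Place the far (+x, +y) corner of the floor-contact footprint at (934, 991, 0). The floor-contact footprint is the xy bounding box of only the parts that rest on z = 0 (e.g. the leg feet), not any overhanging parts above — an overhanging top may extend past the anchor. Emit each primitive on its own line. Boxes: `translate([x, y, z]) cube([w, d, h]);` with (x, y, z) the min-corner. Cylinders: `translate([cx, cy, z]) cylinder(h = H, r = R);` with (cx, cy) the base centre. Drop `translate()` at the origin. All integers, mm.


translate([587, 644, 0]) cylinder(h = 18, r = 347);


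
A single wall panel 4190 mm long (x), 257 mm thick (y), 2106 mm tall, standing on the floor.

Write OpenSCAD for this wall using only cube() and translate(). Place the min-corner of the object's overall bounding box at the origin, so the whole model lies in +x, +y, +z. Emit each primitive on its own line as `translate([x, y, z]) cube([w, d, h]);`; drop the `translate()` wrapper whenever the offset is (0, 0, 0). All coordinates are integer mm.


cube([4190, 257, 2106]);


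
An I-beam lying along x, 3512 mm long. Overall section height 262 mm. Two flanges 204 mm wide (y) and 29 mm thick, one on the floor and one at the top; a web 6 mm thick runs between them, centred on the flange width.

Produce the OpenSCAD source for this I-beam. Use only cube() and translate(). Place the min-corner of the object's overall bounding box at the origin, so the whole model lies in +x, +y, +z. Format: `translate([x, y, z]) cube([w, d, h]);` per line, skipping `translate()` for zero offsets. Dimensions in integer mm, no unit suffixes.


cube([3512, 204, 29]);
translate([0, 99, 29]) cube([3512, 6, 204]);
translate([0, 0, 233]) cube([3512, 204, 29]);


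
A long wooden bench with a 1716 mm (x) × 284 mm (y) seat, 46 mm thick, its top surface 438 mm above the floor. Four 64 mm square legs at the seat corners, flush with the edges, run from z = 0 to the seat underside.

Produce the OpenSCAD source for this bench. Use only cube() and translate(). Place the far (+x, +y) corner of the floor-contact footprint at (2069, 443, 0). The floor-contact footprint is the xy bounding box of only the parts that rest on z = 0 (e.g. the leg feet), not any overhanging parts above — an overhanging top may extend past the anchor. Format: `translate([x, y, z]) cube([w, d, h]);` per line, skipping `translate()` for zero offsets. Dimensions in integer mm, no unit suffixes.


// leg_h = 438 − 46 = 392
translate([353, 159, 392]) cube([1716, 284, 46]);
translate([353, 159, 0]) cube([64, 64, 392]);
translate([353, 379, 0]) cube([64, 64, 392]);
translate([2005, 159, 0]) cube([64, 64, 392]);
translate([2005, 379, 0]) cube([64, 64, 392]);


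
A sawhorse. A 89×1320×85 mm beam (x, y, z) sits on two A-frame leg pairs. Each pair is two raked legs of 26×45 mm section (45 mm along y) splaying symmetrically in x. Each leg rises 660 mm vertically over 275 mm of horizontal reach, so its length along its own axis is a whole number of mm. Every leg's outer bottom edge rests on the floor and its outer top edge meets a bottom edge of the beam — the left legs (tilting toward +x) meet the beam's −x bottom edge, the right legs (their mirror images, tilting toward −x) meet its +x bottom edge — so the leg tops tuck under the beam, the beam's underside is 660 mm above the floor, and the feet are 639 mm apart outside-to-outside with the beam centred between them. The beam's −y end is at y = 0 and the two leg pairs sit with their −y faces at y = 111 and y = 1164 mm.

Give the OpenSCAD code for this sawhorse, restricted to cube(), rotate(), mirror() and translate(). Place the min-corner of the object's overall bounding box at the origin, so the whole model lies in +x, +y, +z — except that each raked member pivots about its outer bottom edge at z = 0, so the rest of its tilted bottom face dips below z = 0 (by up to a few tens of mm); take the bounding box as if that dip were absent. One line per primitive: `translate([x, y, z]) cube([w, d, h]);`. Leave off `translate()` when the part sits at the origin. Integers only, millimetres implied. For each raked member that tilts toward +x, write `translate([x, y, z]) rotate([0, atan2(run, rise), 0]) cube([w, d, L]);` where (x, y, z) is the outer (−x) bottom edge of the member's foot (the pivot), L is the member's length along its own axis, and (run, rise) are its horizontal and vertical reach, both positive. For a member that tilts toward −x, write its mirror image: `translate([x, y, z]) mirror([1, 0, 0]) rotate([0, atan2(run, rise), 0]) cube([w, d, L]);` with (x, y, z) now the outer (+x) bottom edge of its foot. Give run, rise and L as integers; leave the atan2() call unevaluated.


// leg length = √(275² + 660²) = 715
// right-leg outer foot x = 2·275 + 89 = 639
// beam min-corner = (275, 0, 660)
translate([275, 0, 660]) cube([89, 1320, 85]);
translate([0, 111, 0]) rotate([0, atan2(275, 660), 0]) cube([26, 45, 715]);
translate([639, 111, 0]) mirror([1, 0, 0]) rotate([0, atan2(275, 660), 0]) cube([26, 45, 715]);
translate([0, 1164, 0]) rotate([0, atan2(275, 660), 0]) cube([26, 45, 715]);
translate([639, 1164, 0]) mirror([1, 0, 0]) rotate([0, atan2(275, 660), 0]) cube([26, 45, 715]);


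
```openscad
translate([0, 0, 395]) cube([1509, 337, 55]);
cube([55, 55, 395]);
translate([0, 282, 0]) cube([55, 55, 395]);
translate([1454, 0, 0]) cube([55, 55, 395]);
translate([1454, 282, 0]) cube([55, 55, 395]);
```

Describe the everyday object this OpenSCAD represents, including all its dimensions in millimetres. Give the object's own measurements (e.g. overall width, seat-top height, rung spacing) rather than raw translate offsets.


A bench: a 1509×337 mm seat slab, 55 mm thick, top at z = 450 mm, on four 55×55 mm square legs flush with the seat corners and standing on z = 0.


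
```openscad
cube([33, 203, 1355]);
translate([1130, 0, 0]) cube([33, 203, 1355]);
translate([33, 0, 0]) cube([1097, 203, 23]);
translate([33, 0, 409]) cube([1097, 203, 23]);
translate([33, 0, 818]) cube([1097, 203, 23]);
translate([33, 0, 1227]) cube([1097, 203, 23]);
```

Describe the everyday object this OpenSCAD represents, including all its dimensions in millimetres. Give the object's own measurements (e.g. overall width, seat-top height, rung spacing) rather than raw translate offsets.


An open bookshelf. Two side panels, each 33 mm thick, 203 mm deep and 1355 mm tall, stand 1163 mm apart (outside-to-outside). Between them sit 4 shelves, each 23 mm thick and 203 mm deep, spanning the full gap between the sides. The bottom shelf rests on the floor (its underside at z = 0) and the clear gap between one shelf's top and the next shelf's underside is 386 mm.


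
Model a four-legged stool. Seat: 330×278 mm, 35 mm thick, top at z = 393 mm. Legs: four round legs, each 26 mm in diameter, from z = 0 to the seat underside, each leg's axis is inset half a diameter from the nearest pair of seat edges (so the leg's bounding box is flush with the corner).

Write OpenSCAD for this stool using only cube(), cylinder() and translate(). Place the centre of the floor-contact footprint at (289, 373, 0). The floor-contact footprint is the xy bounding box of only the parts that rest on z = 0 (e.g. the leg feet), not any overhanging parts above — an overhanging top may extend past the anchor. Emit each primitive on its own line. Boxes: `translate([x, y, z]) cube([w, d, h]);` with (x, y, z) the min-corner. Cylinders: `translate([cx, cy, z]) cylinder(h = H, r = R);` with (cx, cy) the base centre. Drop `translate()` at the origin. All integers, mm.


translate([124, 234, 358]) cube([330, 278, 35]);
translate([137, 247, 0]) cylinder(h = 358, r = 13);
translate([441, 247, 0]) cylinder(h = 358, r = 13);
translate([137, 499, 0]) cylinder(h = 358, r = 13);
translate([441, 499, 0]) cylinder(h = 358, r = 13);


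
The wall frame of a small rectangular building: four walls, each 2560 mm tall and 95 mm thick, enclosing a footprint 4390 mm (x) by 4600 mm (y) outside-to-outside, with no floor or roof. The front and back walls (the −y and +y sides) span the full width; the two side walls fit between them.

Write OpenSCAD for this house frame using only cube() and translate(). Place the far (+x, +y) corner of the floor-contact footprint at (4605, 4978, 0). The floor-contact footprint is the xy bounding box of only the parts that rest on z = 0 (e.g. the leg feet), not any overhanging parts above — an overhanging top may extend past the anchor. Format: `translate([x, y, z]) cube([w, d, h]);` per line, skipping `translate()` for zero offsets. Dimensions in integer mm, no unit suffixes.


translate([215, 378, 0]) cube([4390, 95, 2560]);
translate([215, 4883, 0]) cube([4390, 95, 2560]);
translate([215, 473, 0]) cube([95, 4410, 2560]);
translate([4510, 473, 0]) cube([95, 4410, 2560]);


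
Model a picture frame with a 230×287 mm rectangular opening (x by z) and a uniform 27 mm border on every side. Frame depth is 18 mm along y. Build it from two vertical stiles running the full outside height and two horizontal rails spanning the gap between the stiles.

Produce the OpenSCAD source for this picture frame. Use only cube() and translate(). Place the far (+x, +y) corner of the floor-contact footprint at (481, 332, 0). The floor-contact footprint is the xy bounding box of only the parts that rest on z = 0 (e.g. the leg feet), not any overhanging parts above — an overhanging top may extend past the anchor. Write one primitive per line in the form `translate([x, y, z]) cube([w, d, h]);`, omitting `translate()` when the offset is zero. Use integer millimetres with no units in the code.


translate([197, 314, 0]) cube([27, 18, 341]);
translate([454, 314, 0]) cube([27, 18, 341]);
translate([224, 314, 0]) cube([230, 18, 27]);
translate([224, 314, 314]) cube([230, 18, 27]);


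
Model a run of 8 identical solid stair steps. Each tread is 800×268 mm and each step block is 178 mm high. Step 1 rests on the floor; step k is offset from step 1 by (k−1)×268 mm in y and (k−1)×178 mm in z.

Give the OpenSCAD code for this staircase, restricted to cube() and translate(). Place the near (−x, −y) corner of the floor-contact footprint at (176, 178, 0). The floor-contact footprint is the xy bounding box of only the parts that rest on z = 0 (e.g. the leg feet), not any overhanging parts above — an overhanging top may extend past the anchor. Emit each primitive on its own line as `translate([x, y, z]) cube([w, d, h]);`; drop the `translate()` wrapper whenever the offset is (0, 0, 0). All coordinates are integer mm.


translate([176, 178, 0]) cube([800, 268, 178]);
translate([176, 446, 178]) cube([800, 268, 178]);
translate([176, 714, 356]) cube([800, 268, 178]);
translate([176, 982, 534]) cube([800, 268, 178]);
translate([176, 1250, 712]) cube([800, 268, 178]);
translate([176, 1518, 890]) cube([800, 268, 178]);
translate([176, 1786, 1068]) cube([800, 268, 178]);
translate([176, 2054, 1246]) cube([800, 268, 178]);


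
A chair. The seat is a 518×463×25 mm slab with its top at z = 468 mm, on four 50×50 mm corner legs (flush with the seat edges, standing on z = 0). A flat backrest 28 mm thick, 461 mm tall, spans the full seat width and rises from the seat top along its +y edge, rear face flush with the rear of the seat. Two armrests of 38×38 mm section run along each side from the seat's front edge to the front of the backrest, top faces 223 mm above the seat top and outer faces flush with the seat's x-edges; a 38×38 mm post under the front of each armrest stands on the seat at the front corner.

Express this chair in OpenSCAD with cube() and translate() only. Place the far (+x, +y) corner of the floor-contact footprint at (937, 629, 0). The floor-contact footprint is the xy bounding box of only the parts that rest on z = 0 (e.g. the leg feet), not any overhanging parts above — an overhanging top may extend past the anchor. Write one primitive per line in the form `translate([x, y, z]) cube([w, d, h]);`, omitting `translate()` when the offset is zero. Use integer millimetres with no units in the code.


translate([419, 166, 443]) cube([518, 463, 25]);
translate([419, 166, 0]) cube([50, 50, 443]);
translate([887, 166, 0]) cube([50, 50, 443]);
translate([419, 579, 0]) cube([50, 50, 443]);
translate([887, 579, 0]) cube([50, 50, 443]);
translate([419, 601, 468]) cube([518, 28, 461]);
translate([419, 166, 653]) cube([38, 435, 38]);
translate([899, 166, 653]) cube([38, 435, 38]);
translate([419, 166, 468]) cube([38, 38, 185]);
translate([899, 166, 468]) cube([38, 38, 185]);
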